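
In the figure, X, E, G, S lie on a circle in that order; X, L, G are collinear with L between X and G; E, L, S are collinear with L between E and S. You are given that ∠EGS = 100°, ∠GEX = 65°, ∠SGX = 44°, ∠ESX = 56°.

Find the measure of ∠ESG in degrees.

∠ESG = 59°

1. ∠GSX = 115°  [cyclic XEGS, opposite ∠E+∠S]
2. ∠GXS = 21°  [△XGS]
3. ∠GES = 21°  [same arc GS]
4. ∠ESG = 59°  [△EGS]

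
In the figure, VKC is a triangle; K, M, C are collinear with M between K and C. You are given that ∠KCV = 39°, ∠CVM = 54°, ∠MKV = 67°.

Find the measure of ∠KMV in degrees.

∠KMV = 93°

1. ∠MCV = 39°  [M on ray CK]
2. ∠CMV = 87°  [△VMC]
3. ∠KMV = 93°  [linear pair at M on KC]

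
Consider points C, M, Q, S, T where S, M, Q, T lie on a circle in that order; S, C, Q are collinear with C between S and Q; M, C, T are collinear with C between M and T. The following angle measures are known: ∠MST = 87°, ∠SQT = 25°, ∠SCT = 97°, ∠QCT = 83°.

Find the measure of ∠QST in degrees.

∠QST = 15°

1. ∠MQT = 93°  [cyclic SMQT, opposite ∠S+∠Q]
2. ∠MTQ = 72°  [△QCT]
3. ∠QMT = 15°  [△MQT]
4. ∠QST = 15°  [same arc QT]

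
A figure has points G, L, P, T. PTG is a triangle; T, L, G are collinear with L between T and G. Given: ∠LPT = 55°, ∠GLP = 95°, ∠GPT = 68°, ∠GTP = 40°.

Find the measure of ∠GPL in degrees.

1. ∠PGT = 72°  [△PTG]
2. ∠LGP = 72°  [L on ray GT]
3. ∠GPL = 13°  [△PLG]

∠GPL = 13°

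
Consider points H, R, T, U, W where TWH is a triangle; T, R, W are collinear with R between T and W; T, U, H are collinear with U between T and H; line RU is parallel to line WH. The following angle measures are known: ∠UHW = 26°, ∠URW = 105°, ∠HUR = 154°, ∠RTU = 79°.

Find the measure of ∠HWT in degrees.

1. ∠THW = 26°  [U on ray HT]
2. ∠HTW = 79°  [R on TW, U on TH]
3. ∠HWT = 75°  [△TWH]

∠HWT = 75°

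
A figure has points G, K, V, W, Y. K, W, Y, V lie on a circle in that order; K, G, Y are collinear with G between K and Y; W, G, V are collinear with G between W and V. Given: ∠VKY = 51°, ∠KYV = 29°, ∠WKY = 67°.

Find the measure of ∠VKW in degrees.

1. ∠VWY = 51°  [same arc YV]
2. ∠WVY = 67°  [same arc WY]
3. ∠VYW = 62°  [△WYV]
4. ∠VKW = 118°  [cyclic KWYV, opposite ∠K+∠Y]

∠VKW = 118°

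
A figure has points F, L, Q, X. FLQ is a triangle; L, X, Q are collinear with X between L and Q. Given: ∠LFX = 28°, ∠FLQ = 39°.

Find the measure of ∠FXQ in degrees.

∠FXQ = 67°

1. ∠FLX = 39°  [X on ray LQ]
2. ∠FXL = 113°  [△FLX]
3. ∠FXQ = 67°  [linear pair at X on LQ]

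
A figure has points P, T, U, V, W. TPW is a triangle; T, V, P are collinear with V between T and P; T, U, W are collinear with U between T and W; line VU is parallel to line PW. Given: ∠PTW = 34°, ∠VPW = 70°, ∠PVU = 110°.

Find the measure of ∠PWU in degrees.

1. ∠TPW = 70°  [V on ray PT]
2. ∠PWT = 76°  [△TPW]
3. ∠PWU = 76°  [U on ray WT]

∠PWU = 76°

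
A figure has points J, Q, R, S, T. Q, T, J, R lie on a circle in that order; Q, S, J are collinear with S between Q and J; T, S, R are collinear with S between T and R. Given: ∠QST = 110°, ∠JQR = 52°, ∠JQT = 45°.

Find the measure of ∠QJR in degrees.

∠QJR = 25°

1. ∠JSR = 110°  [vertical angles at S]
2. ∠JRT = 45°  [same arc TJ]
3. ∠QJR = 25°  [△JSR]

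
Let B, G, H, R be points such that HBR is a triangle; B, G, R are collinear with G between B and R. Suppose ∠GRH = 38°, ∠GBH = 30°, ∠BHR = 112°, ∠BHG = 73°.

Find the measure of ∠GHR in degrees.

1. ∠BGH = 77°  [△HBG]
2. ∠HGR = 103°  [linear pair at G on BR]
3. ∠GHR = 39°  [△HGR]

∠GHR = 39°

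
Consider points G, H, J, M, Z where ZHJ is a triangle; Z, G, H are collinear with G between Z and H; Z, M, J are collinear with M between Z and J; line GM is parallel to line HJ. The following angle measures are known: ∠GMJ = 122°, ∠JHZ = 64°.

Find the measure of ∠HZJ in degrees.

1. ∠GMZ = 58°  [linear pair at M on ZJ]
2. ∠MGZ = 64°  [GM∥HJ, corresponding at G]
3. ∠GZM = 58°  [△ZGM]
4. ∠HZJ = 58°  [G on ZH, M on ZJ]

∠HZJ = 58°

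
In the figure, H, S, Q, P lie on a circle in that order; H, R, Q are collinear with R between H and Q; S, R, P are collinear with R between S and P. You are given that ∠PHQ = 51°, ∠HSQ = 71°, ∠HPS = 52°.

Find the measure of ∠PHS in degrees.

∠PHS = 108°

1. ∠HPQ = 109°  [cyclic HSQP, opposite ∠S+∠P]
2. ∠HQP = 20°  [△HQP]
3. ∠HSP = 20°  [same arc HP]
4. ∠PHS = 108°  [△HSP]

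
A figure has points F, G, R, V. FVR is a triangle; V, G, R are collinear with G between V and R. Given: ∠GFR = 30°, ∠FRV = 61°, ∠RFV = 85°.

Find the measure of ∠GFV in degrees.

1. ∠FVR = 34°  [△FVR]
2. ∠FRG = 61°  [G on ray RV]
3. ∠FVG = 34°  [G on ray VR]
4. ∠FGR = 89°  [△FGR]
5. ∠FGV = 91°  [linear pair at G on VR]
6. ∠GFV = 55°  [△FVG]

∠GFV = 55°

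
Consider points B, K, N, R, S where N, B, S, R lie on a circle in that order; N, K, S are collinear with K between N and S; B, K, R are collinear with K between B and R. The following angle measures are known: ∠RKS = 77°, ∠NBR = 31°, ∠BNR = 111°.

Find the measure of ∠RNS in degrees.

∠RNS = 39°

1. ∠NKR = 103°  [linear pair at K on NS]
2. ∠BRN = 38°  [△NBR]
3. ∠RNS = 39°  [△NKR]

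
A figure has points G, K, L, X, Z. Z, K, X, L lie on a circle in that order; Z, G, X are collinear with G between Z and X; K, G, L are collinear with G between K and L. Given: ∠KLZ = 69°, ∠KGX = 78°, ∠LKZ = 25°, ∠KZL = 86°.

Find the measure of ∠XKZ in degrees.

1. ∠KXZ = 69°  [same arc ZK]
2. ∠KGZ = 102°  [linear pair at G on ZX]
3. ∠KZX = 53°  [△ZGK]
4. ∠XKZ = 58°  [△ZKX]

∠XKZ = 58°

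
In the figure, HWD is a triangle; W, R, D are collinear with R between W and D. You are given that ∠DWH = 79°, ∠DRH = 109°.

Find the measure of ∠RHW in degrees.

∠RHW = 30°

1. ∠HWR = 79°  [R on ray WD]
2. ∠HRW = 71°  [linear pair at R on WD]
3. ∠RHW = 30°  [△HWR]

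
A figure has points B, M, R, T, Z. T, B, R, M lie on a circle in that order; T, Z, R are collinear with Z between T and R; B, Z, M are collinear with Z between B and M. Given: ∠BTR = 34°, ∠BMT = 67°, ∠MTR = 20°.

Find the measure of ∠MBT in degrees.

∠MBT = 59°

1. ∠BMR = 34°  [same arc BR]
2. ∠MBR = 20°  [same arc RM]
3. ∠BRM = 126°  [△BRM]
4. ∠BTM = 54°  [cyclic TBRM, opposite ∠T+∠R]
5. ∠MBT = 59°  [△TBM]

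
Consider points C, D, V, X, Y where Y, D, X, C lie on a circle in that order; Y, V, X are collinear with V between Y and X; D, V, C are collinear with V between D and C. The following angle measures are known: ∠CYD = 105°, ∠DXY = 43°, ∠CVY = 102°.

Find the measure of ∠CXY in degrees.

∠CXY = 32°

1. ∠DCY = 43°  [same arc YD]
2. ∠CDY = 32°  [△YDC]
3. ∠CXY = 32°  [same arc YC]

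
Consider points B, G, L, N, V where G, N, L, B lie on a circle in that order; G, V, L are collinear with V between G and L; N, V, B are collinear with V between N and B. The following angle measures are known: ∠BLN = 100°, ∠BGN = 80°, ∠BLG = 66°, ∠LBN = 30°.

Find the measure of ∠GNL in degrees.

1. ∠BNL = 50°  [△NLB]
2. ∠BGL = 50°  [same arc LB]
3. ∠GBL = 64°  [△GLB]
4. ∠GNL = 116°  [cyclic GNLB, opposite ∠N+∠B]

∠GNL = 116°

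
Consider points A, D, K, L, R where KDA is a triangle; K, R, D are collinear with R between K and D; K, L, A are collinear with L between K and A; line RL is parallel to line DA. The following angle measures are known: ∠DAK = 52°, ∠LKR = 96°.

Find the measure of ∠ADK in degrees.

1. ∠KLR = 52°  [RL∥DA, corresponding at L]
2. ∠KRL = 32°  [△KRL]
3. ∠ADK = 32°  [RL∥DA, corresponding at R]

∠ADK = 32°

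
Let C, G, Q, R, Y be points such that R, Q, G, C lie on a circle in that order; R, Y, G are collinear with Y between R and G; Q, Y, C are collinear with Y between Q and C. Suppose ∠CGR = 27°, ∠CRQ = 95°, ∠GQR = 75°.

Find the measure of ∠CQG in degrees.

1. ∠GCR = 105°  [cyclic RQGC, opposite ∠Q+∠C]
2. ∠CRG = 48°  [△RGC]
3. ∠CQG = 48°  [same arc GC]

∠CQG = 48°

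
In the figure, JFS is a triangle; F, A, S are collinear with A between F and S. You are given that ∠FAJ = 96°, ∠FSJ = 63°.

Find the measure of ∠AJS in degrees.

∠AJS = 33°

1. ∠JAS = 84°  [linear pair at A on FS]
2. ∠ASJ = 63°  [A on ray SF]
3. ∠AJS = 33°  [△JAS]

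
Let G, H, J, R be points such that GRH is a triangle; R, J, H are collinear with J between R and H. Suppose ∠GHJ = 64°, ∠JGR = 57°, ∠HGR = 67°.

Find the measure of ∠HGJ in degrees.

1. ∠GHR = 64°  [J on ray HR]
2. ∠GRH = 49°  [△GRH]
3. ∠GRJ = 49°  [J on ray RH]
4. ∠GJR = 74°  [△GRJ]
5. ∠GJH = 106°  [linear pair at J on RH]
6. ∠HGJ = 10°  [△GJH]

∠HGJ = 10°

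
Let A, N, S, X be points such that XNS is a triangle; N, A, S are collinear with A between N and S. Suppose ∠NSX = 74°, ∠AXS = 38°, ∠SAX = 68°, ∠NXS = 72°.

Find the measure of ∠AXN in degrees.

1. ∠SNX = 34°  [△XNS]
2. ∠NAX = 112°  [linear pair at A on NS]
3. ∠ANX = 34°  [A on ray NS]
4. ∠AXN = 34°  [△XNA]

∠AXN = 34°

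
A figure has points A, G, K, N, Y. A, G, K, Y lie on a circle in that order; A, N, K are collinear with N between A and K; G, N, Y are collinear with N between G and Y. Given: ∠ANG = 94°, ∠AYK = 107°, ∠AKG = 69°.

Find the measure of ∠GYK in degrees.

1. ∠AGK = 73°  [cyclic AGKY, opposite ∠G+∠Y]
2. ∠GAK = 38°  [△AGK]
3. ∠GYK = 38°  [same arc GK]

∠GYK = 38°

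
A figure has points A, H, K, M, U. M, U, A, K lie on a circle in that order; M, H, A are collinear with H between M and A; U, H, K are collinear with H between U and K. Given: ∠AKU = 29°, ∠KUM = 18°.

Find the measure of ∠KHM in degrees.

∠KHM = 47°

1. ∠KAM = 18°  [same arc MK]
2. ∠AHK = 133°  [△AHK]
3. ∠KHM = 47°  [linear pair at H on MA]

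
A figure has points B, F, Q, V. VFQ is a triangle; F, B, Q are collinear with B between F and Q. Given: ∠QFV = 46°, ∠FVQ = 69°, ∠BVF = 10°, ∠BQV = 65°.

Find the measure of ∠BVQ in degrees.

∠BVQ = 59°

1. ∠BFV = 46°  [B on ray FQ]
2. ∠FBV = 124°  [△VFB]
3. ∠QBV = 56°  [linear pair at B on FQ]
4. ∠BVQ = 59°  [△VBQ]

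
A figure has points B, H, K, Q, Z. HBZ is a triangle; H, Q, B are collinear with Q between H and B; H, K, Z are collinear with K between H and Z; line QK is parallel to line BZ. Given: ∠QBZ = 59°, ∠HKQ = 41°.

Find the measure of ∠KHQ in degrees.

1. ∠HBZ = 59°  [Q on ray BH]
2. ∠BZH = 41°  [QK∥BZ, corresponding at K]
3. ∠BHZ = 80°  [△HBZ]
4. ∠KHQ = 80°  [Q on HB, K on HZ]

∠KHQ = 80°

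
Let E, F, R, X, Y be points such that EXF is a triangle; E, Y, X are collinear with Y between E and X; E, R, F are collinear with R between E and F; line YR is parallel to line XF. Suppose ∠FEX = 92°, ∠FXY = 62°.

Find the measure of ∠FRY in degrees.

1. ∠EXF = 62°  [Y on ray XE]
2. ∠EFX = 26°  [△EXF]
3. ∠ERY = 26°  [YR∥XF, corresponding at R]
4. ∠FRY = 154°  [linear pair at R on EF]

∠FRY = 154°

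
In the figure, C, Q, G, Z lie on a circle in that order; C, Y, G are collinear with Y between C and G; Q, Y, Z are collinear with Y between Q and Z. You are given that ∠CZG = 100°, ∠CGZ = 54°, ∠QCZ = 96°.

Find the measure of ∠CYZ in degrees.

1. ∠GCZ = 26°  [△CGZ]
2. ∠CQZ = 54°  [same arc CZ]
3. ∠CZQ = 30°  [△CQZ]
4. ∠CYZ = 124°  [△CYZ]

∠CYZ = 124°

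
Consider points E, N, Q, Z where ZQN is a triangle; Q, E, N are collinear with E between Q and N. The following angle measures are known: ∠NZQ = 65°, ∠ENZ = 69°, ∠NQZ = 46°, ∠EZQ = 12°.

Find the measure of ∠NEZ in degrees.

∠NEZ = 58°

1. ∠EQZ = 46°  [E on ray QN]
2. ∠QEZ = 122°  [△ZQE]
3. ∠NEZ = 58°  [linear pair at E on QN]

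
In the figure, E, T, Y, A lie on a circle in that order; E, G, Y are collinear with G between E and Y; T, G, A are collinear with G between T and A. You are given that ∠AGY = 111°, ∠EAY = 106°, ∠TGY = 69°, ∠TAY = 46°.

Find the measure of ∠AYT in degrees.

1. ∠AYE = 23°  [△YGA]
2. ∠AEY = 51°  [△EYA]
3. ∠ATY = 51°  [same arc YA]
4. ∠AYT = 83°  [△TYA]

∠AYT = 83°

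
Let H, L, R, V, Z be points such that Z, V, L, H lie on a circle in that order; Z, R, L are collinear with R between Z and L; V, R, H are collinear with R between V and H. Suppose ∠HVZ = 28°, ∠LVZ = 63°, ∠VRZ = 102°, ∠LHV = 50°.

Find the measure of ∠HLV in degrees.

1. ∠LZV = 50°  [△ZRV]
2. ∠VLZ = 67°  [△ZVL]
3. ∠LRV = 78°  [linear pair at R on ZL]
4. ∠HVL = 35°  [△VRL]
5. ∠HLV = 95°  [△VLH]

∠HLV = 95°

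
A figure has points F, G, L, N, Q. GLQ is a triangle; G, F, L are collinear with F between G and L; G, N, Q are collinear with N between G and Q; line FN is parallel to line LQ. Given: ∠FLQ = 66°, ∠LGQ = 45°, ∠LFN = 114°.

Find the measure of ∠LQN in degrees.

1. ∠GLQ = 66°  [F on ray LG]
2. ∠GQL = 69°  [△GLQ]
3. ∠LQN = 69°  [N on ray QG]

∠LQN = 69°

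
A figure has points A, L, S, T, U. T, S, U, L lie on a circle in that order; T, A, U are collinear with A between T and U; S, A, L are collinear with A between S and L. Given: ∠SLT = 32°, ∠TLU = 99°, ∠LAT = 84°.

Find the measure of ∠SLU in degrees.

∠SLU = 67°

1. ∠LTU = 64°  [△TAL]
2. ∠LUT = 17°  [△TUL]
3. ∠LAU = 96°  [linear pair at A on TU]
4. ∠SLU = 67°  [△UAL]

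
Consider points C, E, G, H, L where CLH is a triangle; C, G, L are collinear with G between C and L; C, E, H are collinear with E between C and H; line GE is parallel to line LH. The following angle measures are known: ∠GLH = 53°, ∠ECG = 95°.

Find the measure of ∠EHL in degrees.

∠EHL = 32°

1. ∠CLH = 53°  [G on ray LC]
2. ∠HCL = 95°  [G on CL, E on CH]
3. ∠CHL = 32°  [△CLH]
4. ∠EHL = 32°  [E on ray HC]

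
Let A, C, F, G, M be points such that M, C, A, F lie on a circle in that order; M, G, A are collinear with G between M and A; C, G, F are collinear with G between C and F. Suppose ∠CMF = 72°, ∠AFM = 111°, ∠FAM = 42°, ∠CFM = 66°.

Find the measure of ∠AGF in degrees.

1. ∠AMF = 27°  [△MAF]
2. ∠FGM = 87°  [△MGF]
3. ∠AGF = 93°  [linear pair at G on MA]

∠AGF = 93°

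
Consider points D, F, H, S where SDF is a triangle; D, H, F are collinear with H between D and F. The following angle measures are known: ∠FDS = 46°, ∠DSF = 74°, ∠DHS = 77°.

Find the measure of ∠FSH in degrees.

∠FSH = 17°

1. ∠DFS = 60°  [△SDF]
2. ∠FHS = 103°  [linear pair at H on DF]
3. ∠HFS = 60°  [H on ray FD]
4. ∠FSH = 17°  [△SHF]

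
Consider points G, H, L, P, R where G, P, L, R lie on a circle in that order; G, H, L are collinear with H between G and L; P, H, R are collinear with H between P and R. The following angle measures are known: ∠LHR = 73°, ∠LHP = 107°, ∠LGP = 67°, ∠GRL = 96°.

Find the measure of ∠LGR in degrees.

∠LGR = 44°

1. ∠LRP = 67°  [same arc PL]
2. ∠GLR = 40°  [△LHR]
3. ∠LGR = 44°  [△GLR]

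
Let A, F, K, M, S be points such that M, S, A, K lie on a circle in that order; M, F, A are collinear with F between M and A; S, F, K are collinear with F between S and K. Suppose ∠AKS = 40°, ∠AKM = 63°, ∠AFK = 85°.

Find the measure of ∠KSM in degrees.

∠KSM = 55°

1. ∠AMS = 40°  [same arc SA]
2. ∠MFS = 85°  [vertical angles at F]
3. ∠KSM = 55°  [△MFS]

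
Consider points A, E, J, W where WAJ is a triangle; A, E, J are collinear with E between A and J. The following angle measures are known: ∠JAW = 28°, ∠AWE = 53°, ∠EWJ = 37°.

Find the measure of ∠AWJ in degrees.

∠AWJ = 90°

1. ∠EAW = 28°  [E on ray AJ]
2. ∠AEW = 99°  [△WAE]
3. ∠JEW = 81°  [linear pair at E on AJ]
4. ∠EJW = 62°  [△WEJ]
5. ∠AJW = 62°  [E on ray JA]
6. ∠AWJ = 90°  [△WAJ]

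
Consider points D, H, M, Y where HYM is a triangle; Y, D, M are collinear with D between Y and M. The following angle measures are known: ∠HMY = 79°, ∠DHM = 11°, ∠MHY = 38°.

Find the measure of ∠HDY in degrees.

1. ∠DMH = 79°  [D on ray MY]
2. ∠HDM = 90°  [△HDM]
3. ∠HDY = 90°  [linear pair at D on YM]

∠HDY = 90°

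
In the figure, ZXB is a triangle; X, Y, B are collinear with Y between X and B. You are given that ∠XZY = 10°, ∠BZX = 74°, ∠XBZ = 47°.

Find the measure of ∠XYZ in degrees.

1. ∠BXZ = 59°  [△ZXB]
2. ∠YXZ = 59°  [Y on ray XB]
3. ∠XYZ = 111°  [△ZXY]

∠XYZ = 111°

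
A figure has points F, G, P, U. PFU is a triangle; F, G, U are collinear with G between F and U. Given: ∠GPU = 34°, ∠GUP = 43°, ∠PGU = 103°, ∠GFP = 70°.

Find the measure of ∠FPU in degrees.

∠FPU = 67°

1. ∠FUP = 43°  [G on ray UF]
2. ∠PFU = 70°  [G on ray FU]
3. ∠FPU = 67°  [△PFU]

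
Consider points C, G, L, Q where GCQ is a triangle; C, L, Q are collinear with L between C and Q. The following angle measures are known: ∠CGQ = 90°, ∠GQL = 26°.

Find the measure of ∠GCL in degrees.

1. ∠CQG = 26°  [L on ray QC]
2. ∠GCQ = 64°  [△GCQ]
3. ∠GCL = 64°  [L on ray CQ]

∠GCL = 64°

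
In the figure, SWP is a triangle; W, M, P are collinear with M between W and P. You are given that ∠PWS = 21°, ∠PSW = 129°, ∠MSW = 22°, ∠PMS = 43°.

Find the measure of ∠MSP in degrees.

∠MSP = 107°

1. ∠SPW = 30°  [△SWP]
2. ∠MPS = 30°  [M on ray PW]
3. ∠MSP = 107°  [△SMP]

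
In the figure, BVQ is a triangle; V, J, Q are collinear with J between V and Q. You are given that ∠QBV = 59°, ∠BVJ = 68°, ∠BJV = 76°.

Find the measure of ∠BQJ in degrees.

∠BQJ = 53°

1. ∠BVQ = 68°  [J on ray VQ]
2. ∠BQV = 53°  [△BVQ]
3. ∠BQJ = 53°  [J on ray QV]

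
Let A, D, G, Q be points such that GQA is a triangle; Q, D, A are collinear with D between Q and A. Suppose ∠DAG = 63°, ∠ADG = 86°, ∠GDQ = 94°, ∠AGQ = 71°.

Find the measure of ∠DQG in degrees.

1. ∠GAQ = 63°  [D on ray AQ]
2. ∠AQG = 46°  [△GQA]
3. ∠DQG = 46°  [D on ray QA]

∠DQG = 46°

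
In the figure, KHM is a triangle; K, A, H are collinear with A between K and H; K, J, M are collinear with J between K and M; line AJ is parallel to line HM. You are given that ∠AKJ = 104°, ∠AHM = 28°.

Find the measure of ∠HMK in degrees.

∠HMK = 48°

1. ∠HKM = 104°  [A on KH, J on KM]
2. ∠KHM = 28°  [A on ray HK]
3. ∠HMK = 48°  [△KHM]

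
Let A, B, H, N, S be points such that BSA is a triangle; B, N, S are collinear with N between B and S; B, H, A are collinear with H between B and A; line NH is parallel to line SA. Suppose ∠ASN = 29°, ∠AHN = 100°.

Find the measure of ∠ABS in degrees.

1. ∠ASB = 29°  [N on ray SB]
2. ∠BHN = 80°  [linear pair at H on BA]
3. ∠BNH = 29°  [NH∥SA, corresponding at N]
4. ∠HBN = 71°  [△BNH]
5. ∠ABS = 71°  [N on BS, H on BA]

∠ABS = 71°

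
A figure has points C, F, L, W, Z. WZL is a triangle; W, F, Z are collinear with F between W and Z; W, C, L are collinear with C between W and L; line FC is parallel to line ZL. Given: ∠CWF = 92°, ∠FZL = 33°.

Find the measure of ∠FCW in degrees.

1. ∠LWZ = 92°  [F on WZ, C on WL]
2. ∠LZW = 33°  [F on ray ZW]
3. ∠WLZ = 55°  [△WZL]
4. ∠FCW = 55°  [FC∥ZL, corresponding at C]

∠FCW = 55°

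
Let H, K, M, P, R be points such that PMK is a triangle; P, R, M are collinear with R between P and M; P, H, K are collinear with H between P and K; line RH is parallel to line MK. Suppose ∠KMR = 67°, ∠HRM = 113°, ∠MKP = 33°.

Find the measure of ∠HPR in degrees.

1. ∠HRP = 67°  [linear pair at R on PM]
2. ∠PHR = 33°  [RH∥MK, corresponding at H]
3. ∠HPR = 80°  [△PRH]

∠HPR = 80°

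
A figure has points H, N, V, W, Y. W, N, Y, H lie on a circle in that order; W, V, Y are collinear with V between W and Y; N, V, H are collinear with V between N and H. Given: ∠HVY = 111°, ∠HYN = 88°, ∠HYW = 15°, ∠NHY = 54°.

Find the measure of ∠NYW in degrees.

1. ∠NVW = 111°  [vertical angles at V]
2. ∠HNY = 38°  [△NYH]
3. ∠NVY = 69°  [linear pair at V on WY]
4. ∠NYW = 73°  [△NVY]

∠NYW = 73°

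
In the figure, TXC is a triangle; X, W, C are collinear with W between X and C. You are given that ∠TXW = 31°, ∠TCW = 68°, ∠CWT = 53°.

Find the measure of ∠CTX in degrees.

∠CTX = 81°

1. ∠CXT = 31°  [W on ray XC]
2. ∠TCX = 68°  [W on ray CX]
3. ∠CTX = 81°  [△TXC]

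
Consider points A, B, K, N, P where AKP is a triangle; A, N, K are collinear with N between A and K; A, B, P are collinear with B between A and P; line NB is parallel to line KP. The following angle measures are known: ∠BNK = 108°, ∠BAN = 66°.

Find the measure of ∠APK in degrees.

∠APK = 42°

1. ∠ANB = 72°  [linear pair at N on AK]
2. ∠ABN = 42°  [△ANB]
3. ∠APK = 42°  [NB∥KP, corresponding at B]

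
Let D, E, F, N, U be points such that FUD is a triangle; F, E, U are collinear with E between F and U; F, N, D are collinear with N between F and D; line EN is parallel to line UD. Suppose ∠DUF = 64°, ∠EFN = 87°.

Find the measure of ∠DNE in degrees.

1. ∠FEN = 64°  [EN∥UD, corresponding at E]
2. ∠ENF = 29°  [△FEN]
3. ∠DNE = 151°  [linear pair at N on FD]

∠DNE = 151°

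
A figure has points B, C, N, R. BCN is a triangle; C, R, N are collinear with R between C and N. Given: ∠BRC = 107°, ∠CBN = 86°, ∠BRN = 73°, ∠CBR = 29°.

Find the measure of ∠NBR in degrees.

1. ∠BCR = 44°  [△BCR]
2. ∠BCN = 44°  [R on ray CN]
3. ∠BNC = 50°  [△BCN]
4. ∠BNR = 50°  [R on ray NC]
5. ∠NBR = 57°  [△BRN]

∠NBR = 57°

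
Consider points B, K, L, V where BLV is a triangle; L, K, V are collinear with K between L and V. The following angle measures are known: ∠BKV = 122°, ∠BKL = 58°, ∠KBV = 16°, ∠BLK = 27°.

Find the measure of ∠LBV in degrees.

1. ∠BVK = 42°  [△BKV]
2. ∠BLV = 27°  [K on ray LV]
3. ∠BVL = 42°  [K on ray VL]
4. ∠LBV = 111°  [△BLV]

∠LBV = 111°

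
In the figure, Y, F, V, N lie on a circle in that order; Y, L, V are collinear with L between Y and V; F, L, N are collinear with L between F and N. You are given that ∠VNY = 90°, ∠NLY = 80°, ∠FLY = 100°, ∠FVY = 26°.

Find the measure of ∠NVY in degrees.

∠NVY = 16°

1. ∠FNY = 26°  [same arc YF]
2. ∠NYV = 74°  [△YLN]
3. ∠NVY = 16°  [△YVN]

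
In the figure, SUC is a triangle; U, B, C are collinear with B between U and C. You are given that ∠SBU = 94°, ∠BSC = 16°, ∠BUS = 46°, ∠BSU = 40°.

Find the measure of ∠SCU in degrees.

∠SCU = 78°

1. ∠CBS = 86°  [linear pair at B on UC]
2. ∠BCS = 78°  [△SBC]
3. ∠SCU = 78°  [B on ray CU]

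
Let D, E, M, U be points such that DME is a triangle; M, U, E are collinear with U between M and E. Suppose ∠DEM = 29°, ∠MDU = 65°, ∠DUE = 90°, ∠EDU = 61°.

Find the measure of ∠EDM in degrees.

∠EDM = 126°

1. ∠DUM = 90°  [linear pair at U on ME]
2. ∠DMU = 25°  [△DMU]
3. ∠DME = 25°  [U on ray ME]
4. ∠EDM = 126°  [△DME]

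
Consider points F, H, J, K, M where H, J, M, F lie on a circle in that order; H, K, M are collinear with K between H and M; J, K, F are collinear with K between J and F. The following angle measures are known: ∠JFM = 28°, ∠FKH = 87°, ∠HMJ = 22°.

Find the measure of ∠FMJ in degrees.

∠FMJ = 81°

1. ∠JKM = 87°  [vertical angles at K]
2. ∠FJM = 71°  [△JKM]
3. ∠FMJ = 81°  [△JMF]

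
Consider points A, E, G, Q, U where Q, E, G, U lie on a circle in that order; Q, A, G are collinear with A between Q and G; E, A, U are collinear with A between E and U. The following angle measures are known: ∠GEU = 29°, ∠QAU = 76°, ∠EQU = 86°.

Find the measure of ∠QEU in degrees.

1. ∠GQU = 29°  [same arc GU]
2. ∠EUQ = 75°  [△QAU]
3. ∠QEU = 19°  [△QEU]

∠QEU = 19°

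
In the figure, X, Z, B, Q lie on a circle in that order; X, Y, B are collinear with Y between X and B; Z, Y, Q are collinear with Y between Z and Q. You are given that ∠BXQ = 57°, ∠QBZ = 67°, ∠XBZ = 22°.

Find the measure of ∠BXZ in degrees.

1. ∠BZQ = 57°  [same arc BQ]
2. ∠BQZ = 56°  [△ZBQ]
3. ∠BXZ = 56°  [same arc ZB]

∠BXZ = 56°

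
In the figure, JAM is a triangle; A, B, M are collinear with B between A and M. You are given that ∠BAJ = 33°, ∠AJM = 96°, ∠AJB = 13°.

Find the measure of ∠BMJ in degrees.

1. ∠JAM = 33°  [B on ray AM]
2. ∠AMJ = 51°  [△JAM]
3. ∠BMJ = 51°  [B on ray MA]

∠BMJ = 51°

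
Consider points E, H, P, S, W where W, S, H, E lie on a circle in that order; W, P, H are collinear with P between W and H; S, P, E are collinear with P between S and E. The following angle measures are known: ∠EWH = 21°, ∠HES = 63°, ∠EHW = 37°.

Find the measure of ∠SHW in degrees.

1. ∠HEW = 122°  [△WHE]
2. ∠HWS = 63°  [same arc SH]
3. ∠HSW = 58°  [cyclic WSHE, opposite ∠S+∠E]
4. ∠SHW = 59°  [△WSH]

∠SHW = 59°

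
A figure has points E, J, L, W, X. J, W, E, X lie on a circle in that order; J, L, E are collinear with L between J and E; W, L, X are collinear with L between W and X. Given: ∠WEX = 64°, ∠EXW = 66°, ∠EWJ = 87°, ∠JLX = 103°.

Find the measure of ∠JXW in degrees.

∠JXW = 27°

1. ∠EJW = 66°  [same arc WE]
2. ∠JEW = 27°  [△JWE]
3. ∠JXW = 27°  [same arc JW]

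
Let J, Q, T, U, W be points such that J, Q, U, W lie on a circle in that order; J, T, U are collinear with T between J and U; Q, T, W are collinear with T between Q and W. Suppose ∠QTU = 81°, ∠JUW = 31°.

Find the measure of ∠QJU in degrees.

1. ∠JTQ = 99°  [linear pair at T on JU]
2. ∠JQW = 31°  [same arc JW]
3. ∠QJU = 50°  [△JTQ]

∠QJU = 50°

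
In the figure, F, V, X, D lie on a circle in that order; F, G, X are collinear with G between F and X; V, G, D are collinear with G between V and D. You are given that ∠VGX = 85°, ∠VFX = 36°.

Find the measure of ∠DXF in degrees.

1. ∠DGF = 85°  [vertical angles at G]
2. ∠VDX = 36°  [same arc VX]
3. ∠DGX = 95°  [linear pair at G on FX]
4. ∠DXF = 49°  [△XGD]

∠DXF = 49°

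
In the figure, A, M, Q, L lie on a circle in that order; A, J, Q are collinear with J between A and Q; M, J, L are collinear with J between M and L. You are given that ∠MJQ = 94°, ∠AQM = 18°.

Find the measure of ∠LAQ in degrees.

∠LAQ = 68°

1. ∠AJL = 94°  [vertical angles at J]
2. ∠ALM = 18°  [same arc AM]
3. ∠LAQ = 68°  [△AJL]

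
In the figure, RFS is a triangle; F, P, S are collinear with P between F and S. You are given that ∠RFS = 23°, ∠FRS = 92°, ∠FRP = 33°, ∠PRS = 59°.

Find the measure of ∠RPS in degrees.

1. ∠PFR = 23°  [P on ray FS]
2. ∠FPR = 124°  [△RFP]
3. ∠RPS = 56°  [linear pair at P on FS]

∠RPS = 56°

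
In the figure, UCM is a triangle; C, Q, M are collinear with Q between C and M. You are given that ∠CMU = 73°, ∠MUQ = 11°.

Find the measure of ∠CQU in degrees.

1. ∠QMU = 73°  [Q on ray MC]
2. ∠MQU = 96°  [△UQM]
3. ∠CQU = 84°  [linear pair at Q on CM]

∠CQU = 84°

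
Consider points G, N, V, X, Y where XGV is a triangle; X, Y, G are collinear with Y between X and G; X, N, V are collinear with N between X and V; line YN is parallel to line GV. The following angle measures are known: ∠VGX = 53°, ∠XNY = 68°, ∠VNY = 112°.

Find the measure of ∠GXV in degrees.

1. ∠NYX = 53°  [YN∥GV, corresponding at Y]
2. ∠NXY = 59°  [△XYN]
3. ∠GXV = 59°  [Y on XG, N on XV]

∠GXV = 59°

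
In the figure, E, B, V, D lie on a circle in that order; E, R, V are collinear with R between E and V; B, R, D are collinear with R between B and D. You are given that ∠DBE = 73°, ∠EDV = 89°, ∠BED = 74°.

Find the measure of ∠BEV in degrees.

1. ∠BDE = 33°  [△EBD]
2. ∠EBV = 91°  [cyclic EBVD, opposite ∠B+∠D]
3. ∠BVE = 33°  [same arc EB]
4. ∠BEV = 56°  [△EBV]

∠BEV = 56°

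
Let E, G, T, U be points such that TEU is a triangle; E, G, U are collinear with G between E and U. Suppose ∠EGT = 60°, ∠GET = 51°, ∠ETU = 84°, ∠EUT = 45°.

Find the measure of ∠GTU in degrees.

∠GTU = 15°

1. ∠TGU = 120°  [linear pair at G on EU]
2. ∠GUT = 45°  [G on ray UE]
3. ∠GTU = 15°  [△TGU]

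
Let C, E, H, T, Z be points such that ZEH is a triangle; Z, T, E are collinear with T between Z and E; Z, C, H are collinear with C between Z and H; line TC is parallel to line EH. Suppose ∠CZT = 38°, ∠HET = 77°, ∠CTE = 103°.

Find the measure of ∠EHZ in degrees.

1. ∠EZH = 38°  [T on ZE, C on ZH]
2. ∠HEZ = 77°  [T on ray EZ]
3. ∠EHZ = 65°  [△ZEH]

∠EHZ = 65°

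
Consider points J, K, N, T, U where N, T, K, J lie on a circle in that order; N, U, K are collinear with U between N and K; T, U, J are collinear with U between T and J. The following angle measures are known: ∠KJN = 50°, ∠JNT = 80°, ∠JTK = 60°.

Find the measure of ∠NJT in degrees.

1. ∠JNK = 60°  [same arc KJ]
2. ∠JKN = 70°  [△NKJ]
3. ∠JTN = 70°  [same arc NJ]
4. ∠NJT = 30°  [△NTJ]

∠NJT = 30°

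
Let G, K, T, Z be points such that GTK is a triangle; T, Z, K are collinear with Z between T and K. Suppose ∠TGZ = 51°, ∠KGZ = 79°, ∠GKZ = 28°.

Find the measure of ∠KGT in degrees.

∠KGT = 130°

1. ∠GZK = 73°  [△GZK]
2. ∠GKT = 28°  [Z on ray KT]
3. ∠GZT = 107°  [linear pair at Z on TK]
4. ∠GTZ = 22°  [△GTZ]
5. ∠GTK = 22°  [Z on ray TK]
6. ∠KGT = 130°  [△GTK]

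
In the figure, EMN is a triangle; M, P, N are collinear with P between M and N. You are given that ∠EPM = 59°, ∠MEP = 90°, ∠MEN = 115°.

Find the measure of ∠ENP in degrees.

∠ENP = 34°

1. ∠EMP = 31°  [△EMP]
2. ∠EMN = 31°  [P on ray MN]
3. ∠ENM = 34°  [△EMN]
4. ∠ENP = 34°  [P on ray NM]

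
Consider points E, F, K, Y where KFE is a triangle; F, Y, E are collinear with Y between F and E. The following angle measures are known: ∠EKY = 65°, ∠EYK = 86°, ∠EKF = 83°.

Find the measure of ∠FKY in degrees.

∠FKY = 18°

1. ∠KEY = 29°  [△KYE]
2. ∠FYK = 94°  [linear pair at Y on FE]
3. ∠FEK = 29°  [Y on ray EF]
4. ∠EFK = 68°  [△KFE]
5. ∠KFY = 68°  [Y on ray FE]
6. ∠FKY = 18°  [△KFY]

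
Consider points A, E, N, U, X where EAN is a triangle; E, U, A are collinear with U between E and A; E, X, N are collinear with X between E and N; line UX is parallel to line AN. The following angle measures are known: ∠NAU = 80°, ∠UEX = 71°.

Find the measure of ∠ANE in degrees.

∠ANE = 29°

1. ∠EAN = 80°  [U on ray AE]
2. ∠AEN = 71°  [U on EA, X on EN]
3. ∠ANE = 29°  [△EAN]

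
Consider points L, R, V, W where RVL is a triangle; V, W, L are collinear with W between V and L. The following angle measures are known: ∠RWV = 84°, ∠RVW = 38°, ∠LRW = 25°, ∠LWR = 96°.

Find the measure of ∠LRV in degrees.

∠LRV = 83°

1. ∠LVR = 38°  [W on ray VL]
2. ∠RLW = 59°  [△RWL]
3. ∠RLV = 59°  [W on ray LV]
4. ∠LRV = 83°  [△RVL]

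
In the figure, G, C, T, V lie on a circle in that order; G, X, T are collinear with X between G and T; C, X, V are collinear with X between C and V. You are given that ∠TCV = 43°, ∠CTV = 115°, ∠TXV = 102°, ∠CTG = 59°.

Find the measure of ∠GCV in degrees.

1. ∠CGV = 65°  [cyclic GCTV, opposite ∠G+∠T]
2. ∠CVG = 59°  [same arc GC]
3. ∠GCV = 56°  [△GCV]

∠GCV = 56°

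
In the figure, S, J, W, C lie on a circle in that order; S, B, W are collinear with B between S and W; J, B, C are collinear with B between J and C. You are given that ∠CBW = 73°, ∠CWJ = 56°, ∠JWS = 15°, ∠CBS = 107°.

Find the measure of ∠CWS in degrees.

∠CWS = 41°

1. ∠CSJ = 124°  [cyclic SJWC, opposite ∠S+∠W]
2. ∠JCS = 15°  [same arc SJ]
3. ∠CJS = 41°  [△SJC]
4. ∠CWS = 41°  [same arc SC]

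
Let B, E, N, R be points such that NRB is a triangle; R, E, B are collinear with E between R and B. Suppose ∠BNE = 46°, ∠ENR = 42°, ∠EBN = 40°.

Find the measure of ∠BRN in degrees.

1. ∠BEN = 94°  [△NEB]
2. ∠NER = 86°  [linear pair at E on RB]
3. ∠ERN = 52°  [△NRE]
4. ∠BRN = 52°  [E on ray RB]

∠BRN = 52°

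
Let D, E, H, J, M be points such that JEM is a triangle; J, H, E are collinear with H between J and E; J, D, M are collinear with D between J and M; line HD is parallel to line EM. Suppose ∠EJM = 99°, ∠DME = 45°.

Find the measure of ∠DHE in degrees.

1. ∠EMJ = 45°  [D on ray MJ]
2. ∠JEM = 36°  [△JEM]
3. ∠DHJ = 36°  [HD∥EM, corresponding at H]
4. ∠DHE = 144°  [linear pair at H on JE]

∠DHE = 144°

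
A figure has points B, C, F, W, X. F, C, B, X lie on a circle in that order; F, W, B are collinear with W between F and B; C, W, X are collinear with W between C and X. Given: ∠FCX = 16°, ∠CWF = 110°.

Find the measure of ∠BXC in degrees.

∠BXC = 54°

1. ∠FBX = 16°  [same arc FX]
2. ∠BWX = 110°  [vertical angles at W]
3. ∠BXC = 54°  [△BWX]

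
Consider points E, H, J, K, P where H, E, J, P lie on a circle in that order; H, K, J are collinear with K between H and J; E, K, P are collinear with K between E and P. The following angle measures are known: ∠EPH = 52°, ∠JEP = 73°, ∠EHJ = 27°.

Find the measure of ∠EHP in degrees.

1. ∠EPJ = 27°  [same arc EJ]
2. ∠EJP = 80°  [△EJP]
3. ∠EHP = 100°  [cyclic HEJP, opposite ∠H+∠J]

∠EHP = 100°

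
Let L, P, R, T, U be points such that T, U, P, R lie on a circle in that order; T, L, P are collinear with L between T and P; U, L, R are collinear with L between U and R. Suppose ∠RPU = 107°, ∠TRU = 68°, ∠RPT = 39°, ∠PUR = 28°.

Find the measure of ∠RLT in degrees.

∠RLT = 84°

1. ∠PRU = 45°  [△UPR]
2. ∠PLR = 96°  [△PLR]
3. ∠RLT = 84°  [linear pair at L on TP]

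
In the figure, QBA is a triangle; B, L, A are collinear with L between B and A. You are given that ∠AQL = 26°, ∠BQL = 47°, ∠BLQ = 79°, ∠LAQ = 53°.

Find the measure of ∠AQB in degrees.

1. ∠LBQ = 54°  [△QBL]
2. ∠BAQ = 53°  [L on ray AB]
3. ∠ABQ = 54°  [L on ray BA]
4. ∠AQB = 73°  [△QBA]

∠AQB = 73°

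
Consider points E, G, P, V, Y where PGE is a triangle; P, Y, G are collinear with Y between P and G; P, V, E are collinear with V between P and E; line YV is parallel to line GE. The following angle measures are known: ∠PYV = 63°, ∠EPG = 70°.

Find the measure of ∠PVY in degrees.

∠PVY = 47°

1. ∠EGP = 63°  [YV∥GE, corresponding at Y]
2. ∠GEP = 47°  [△PGE]
3. ∠PVY = 47°  [YV∥GE, corresponding at V]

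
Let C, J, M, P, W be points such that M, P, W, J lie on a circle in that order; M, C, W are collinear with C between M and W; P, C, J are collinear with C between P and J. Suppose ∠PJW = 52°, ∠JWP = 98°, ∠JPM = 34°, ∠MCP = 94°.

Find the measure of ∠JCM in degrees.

∠JCM = 86°

1. ∠JPW = 30°  [△PWJ]
2. ∠JMP = 82°  [cyclic MPWJ, opposite ∠M+∠W]
3. ∠MJP = 64°  [△MPJ]
4. ∠JMW = 30°  [same arc WJ]
5. ∠JCM = 86°  [△MCJ]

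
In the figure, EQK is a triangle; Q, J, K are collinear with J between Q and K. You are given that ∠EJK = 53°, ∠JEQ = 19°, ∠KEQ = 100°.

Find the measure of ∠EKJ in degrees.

1. ∠EJQ = 127°  [linear pair at J on QK]
2. ∠EQJ = 34°  [△EQJ]
3. ∠EQK = 34°  [J on ray QK]
4. ∠EKQ = 46°  [△EQK]
5. ∠EKJ = 46°  [J on ray KQ]

∠EKJ = 46°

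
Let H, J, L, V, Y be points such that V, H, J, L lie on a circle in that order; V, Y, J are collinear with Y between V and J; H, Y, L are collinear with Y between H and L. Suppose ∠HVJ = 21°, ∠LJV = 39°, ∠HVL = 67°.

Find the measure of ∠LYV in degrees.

1. ∠HLJ = 21°  [same arc HJ]
2. ∠JYL = 120°  [△JYL]
3. ∠LYV = 60°  [linear pair at Y on VJ]

∠LYV = 60°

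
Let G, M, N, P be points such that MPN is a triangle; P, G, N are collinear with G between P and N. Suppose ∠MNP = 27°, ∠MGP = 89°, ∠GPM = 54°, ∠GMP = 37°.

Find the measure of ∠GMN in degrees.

∠GMN = 62°

1. ∠GNM = 27°  [G on ray NP]
2. ∠MGN = 91°  [linear pair at G on PN]
3. ∠GMN = 62°  [△MGN]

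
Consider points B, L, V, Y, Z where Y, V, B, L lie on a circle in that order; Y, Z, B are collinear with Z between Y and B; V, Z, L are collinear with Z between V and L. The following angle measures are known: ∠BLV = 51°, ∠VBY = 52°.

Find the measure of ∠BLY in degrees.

∠BLY = 103°

1. ∠BYV = 51°  [same arc VB]
2. ∠BVY = 77°  [△YVB]
3. ∠BLY = 103°  [cyclic YVBL, opposite ∠V+∠L]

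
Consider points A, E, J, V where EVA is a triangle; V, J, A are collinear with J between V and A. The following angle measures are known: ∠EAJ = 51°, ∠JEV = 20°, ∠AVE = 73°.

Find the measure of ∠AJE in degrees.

1. ∠EVJ = 73°  [J on ray VA]
2. ∠EJV = 87°  [△EVJ]
3. ∠AJE = 93°  [linear pair at J on VA]

∠AJE = 93°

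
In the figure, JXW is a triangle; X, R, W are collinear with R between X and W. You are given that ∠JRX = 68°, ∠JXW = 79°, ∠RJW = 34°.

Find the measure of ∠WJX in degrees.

1. ∠JRW = 112°  [linear pair at R on XW]
2. ∠JWR = 34°  [△JRW]
3. ∠JWX = 34°  [R on ray WX]
4. ∠WJX = 67°  [△JXW]

∠WJX = 67°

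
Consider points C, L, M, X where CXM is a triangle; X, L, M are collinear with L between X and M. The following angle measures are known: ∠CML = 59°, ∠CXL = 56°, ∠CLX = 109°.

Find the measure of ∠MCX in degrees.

∠MCX = 65°

1. ∠CMX = 59°  [L on ray MX]
2. ∠CXM = 56°  [L on ray XM]
3. ∠MCX = 65°  [△CXM]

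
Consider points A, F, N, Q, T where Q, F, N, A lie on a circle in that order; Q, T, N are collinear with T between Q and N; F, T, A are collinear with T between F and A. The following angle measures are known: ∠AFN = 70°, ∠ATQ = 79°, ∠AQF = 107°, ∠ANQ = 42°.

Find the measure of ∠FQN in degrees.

1. ∠AQN = 70°  [same arc NA]
2. ∠FTN = 79°  [vertical angles at T]
3. ∠FAQ = 31°  [△QTA]
4. ∠AFQ = 42°  [△QFA]
5. ∠FTQ = 101°  [linear pair at T on QN]
6. ∠FQN = 37°  [△QTF]

∠FQN = 37°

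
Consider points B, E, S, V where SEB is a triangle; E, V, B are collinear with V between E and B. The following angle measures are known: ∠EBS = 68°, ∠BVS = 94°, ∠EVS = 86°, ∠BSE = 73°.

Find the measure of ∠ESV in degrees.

1. ∠BES = 39°  [△SEB]
2. ∠SEV = 39°  [V on ray EB]
3. ∠ESV = 55°  [△SEV]

∠ESV = 55°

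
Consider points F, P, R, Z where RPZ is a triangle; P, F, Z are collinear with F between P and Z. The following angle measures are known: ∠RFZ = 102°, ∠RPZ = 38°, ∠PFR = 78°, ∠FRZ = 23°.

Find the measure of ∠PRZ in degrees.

∠PRZ = 87°

1. ∠FZR = 55°  [△RFZ]
2. ∠PZR = 55°  [F on ray ZP]
3. ∠PRZ = 87°  [△RPZ]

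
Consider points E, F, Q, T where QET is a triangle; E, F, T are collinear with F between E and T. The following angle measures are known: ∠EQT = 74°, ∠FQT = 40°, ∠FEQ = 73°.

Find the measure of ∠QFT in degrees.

∠QFT = 107°

1. ∠QET = 73°  [F on ray ET]
2. ∠ETQ = 33°  [△QET]
3. ∠FTQ = 33°  [F on ray TE]
4. ∠QFT = 107°  [△QFT]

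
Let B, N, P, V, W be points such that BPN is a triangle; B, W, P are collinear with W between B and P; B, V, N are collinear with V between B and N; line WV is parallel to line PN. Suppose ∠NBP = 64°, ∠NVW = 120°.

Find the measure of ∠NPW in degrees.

∠NPW = 56°

1. ∠VBW = 64°  [W on BP, V on BN]
2. ∠BVW = 60°  [linear pair at V on BN]
3. ∠BWV = 56°  [△BWV]
4. ∠PWV = 124°  [linear pair at W on BP]
5. ∠NPW = 56°  [WV∥PN, co-interior at P–W]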